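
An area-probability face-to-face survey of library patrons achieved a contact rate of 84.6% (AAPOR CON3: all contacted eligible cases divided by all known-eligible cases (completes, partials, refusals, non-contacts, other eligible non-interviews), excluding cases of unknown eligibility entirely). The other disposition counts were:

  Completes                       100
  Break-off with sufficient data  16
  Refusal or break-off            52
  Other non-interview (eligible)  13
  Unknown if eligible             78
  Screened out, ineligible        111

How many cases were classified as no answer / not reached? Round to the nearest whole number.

Top = 100 + 16 + 52 + 13 = 181
CON3 = 181 / D = 0.846
D = 181 / 0.846 = 213.9
Remaining denominator categories sum to 181
no answer / not reached = 213.9 − 181 ≈ 33

33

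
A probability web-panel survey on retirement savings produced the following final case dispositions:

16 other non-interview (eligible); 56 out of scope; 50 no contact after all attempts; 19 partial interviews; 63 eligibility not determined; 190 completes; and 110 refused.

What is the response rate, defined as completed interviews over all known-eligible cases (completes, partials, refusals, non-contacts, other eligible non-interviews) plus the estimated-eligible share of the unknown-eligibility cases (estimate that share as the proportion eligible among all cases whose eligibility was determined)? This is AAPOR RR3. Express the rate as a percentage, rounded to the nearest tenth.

43.2%

Numerator: 190
Known eligible: 190 + 19 + 110 + 50 + 16 = 385
e = 385 / (385 + 56) = 385 / 441 = 0.8730
Eligible share of unknowns: 0.8730 × 63 = 55.00
Denominator: 385 + 55.00 = 440.00
RR3 = 190 / 440.00 = 0.4318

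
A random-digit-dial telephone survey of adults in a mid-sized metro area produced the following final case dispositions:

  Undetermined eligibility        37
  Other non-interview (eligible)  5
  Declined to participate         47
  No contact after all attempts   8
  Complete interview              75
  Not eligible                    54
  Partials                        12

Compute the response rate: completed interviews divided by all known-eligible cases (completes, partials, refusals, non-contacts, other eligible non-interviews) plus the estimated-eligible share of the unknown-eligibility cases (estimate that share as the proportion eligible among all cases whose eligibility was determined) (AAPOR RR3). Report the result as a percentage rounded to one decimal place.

43.1%

Num → 75
Known eligible → 75 + 12 + 47 + 8 + 5 = 147
e = 147 / (147 + 54) = 147 / 201 = 0.7313
e × U → 0.7313 × 37 = 27.06
Denom → 147 + 27.06 = 174.06
RR3 = 75 / 174.06 = 0.4309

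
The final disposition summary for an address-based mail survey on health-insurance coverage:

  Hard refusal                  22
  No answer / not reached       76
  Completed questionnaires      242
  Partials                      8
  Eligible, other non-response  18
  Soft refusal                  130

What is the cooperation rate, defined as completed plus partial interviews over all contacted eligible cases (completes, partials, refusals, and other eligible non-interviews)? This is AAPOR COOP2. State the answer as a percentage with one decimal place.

59.5%

Refusals = 22 + 130 = 152
Num → 242 + 8 = 250
Denominator → 242 + 8 + 152 + 18 = 420
COOP2 = 250 / 420 = 0.5952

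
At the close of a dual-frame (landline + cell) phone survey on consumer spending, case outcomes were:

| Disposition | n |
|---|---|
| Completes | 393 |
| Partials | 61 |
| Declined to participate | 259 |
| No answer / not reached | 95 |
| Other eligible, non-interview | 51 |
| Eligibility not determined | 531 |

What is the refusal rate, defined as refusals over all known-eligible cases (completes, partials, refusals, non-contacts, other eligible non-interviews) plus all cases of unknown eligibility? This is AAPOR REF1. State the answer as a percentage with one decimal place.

18.6%

Top: 259
Base: 393 + 61 + 259 + 95 + 51 + 531 = 1390
REF1 = 259 / 1390 = 0.1863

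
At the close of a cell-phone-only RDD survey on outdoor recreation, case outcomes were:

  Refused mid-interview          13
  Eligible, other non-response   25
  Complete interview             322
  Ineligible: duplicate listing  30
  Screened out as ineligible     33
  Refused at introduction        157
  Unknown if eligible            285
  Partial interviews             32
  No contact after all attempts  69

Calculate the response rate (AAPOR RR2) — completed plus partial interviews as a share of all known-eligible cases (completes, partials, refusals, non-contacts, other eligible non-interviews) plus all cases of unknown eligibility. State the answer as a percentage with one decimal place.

Refusals = 157 + 13 = 170
Out of scope = 33 + 30 = 63
Num = 322 + 32 = 354
Base = 322 + 32 + 170 + 69 + 25 + 285 = 903
RR2 = 354 / 903 = 0.3920

39.2%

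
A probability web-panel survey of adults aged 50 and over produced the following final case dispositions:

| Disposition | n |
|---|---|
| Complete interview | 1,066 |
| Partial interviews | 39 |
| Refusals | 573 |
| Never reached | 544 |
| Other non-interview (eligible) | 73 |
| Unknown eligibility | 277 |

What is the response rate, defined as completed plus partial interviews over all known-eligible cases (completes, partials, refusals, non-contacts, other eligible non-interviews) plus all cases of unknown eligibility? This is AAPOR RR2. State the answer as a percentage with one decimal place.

43.0%

Top = 1066 + 39 = 1105
Denominator = 1066 + 39 + 573 + 544 + 73 + 277 = 2572
RR2 = 1105 / 2572 = 0.4296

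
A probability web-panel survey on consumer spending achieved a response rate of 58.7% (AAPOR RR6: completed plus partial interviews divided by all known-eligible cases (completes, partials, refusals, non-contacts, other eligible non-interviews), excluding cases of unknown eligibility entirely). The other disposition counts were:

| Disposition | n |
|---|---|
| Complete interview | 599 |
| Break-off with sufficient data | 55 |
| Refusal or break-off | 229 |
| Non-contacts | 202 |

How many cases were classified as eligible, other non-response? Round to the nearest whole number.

Numerator: 599 + 55 = 654
RR6 = 654 / D = 0.587
D = 654 / 0.587 = 1114.1
Rest of base = 1085
eligible, other non-response = 1114.1 − 1085 ≈ 29

29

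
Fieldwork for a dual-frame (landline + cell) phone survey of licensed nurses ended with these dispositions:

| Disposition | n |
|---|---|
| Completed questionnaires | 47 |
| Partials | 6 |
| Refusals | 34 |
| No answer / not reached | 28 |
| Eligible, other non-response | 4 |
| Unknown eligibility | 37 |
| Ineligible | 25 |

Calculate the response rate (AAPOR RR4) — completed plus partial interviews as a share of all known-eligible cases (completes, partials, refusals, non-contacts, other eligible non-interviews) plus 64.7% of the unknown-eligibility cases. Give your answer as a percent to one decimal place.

Top = 47 + 6 = 53
Known eligible = 47 + 6 + 34 + 28 + 4 = 119
Estimated eligible among unknowns = 0.6470 × 37 = 23.94
Denominator = 119 + 23.94 = 142.94
RR4 = 53 / 142.94 = 0.3708

37.1%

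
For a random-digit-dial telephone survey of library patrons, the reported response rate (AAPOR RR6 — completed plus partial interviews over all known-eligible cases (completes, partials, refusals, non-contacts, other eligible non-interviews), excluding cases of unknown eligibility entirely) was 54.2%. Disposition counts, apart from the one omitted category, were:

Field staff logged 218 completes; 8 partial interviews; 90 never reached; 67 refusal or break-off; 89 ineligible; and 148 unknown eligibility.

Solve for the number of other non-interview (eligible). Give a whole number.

Num: 218 + 8 = 226
RR6 = 226 / D = 0.542
D = 226 / 0.542 = 417.0
Remaining denominator categories sum to 383
other non-interview (eligible) = 417.0 − 383 ≈ 34

34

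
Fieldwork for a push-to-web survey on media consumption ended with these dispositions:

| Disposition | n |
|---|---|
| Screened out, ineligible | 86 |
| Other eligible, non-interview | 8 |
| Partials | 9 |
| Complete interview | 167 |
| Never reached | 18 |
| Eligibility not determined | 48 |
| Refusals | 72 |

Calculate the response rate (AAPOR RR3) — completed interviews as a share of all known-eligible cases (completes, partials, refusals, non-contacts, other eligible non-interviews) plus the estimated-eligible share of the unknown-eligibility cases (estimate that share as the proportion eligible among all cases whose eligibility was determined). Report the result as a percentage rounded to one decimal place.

Num: 167
Determined eligible: 167 + 9 + 72 + 18 + 8 = 274
e = 274 / (274 + 86) = 274 / 360 = 0.7611
Eligible share of unknowns: 0.7611 × 48 = 36.53
Denominator: 274 + 36.53 = 310.53
RR3 = 167 / 310.53 = 0.5378

53.8%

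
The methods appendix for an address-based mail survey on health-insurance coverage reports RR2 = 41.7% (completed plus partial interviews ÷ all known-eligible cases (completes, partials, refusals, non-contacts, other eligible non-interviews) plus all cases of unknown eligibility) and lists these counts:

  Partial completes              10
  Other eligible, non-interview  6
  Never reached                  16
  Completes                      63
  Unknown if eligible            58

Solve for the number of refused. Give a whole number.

22

Top: 63 + 10 = 73
RR2 = 73 / D = 0.417
D = 73 / 0.417 = 175.1
Rest of base = 153
refused = 175.1 − 153 ≈ 22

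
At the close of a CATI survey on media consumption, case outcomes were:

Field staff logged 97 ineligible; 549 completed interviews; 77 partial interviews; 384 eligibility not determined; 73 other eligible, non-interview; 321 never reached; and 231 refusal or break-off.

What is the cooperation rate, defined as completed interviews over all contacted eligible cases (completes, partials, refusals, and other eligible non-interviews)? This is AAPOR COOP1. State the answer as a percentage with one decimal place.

Top = 549
Base = 549 + 77 + 231 + 73 = 930
COOP1 = 549 / 930 = 0.5903

59.0%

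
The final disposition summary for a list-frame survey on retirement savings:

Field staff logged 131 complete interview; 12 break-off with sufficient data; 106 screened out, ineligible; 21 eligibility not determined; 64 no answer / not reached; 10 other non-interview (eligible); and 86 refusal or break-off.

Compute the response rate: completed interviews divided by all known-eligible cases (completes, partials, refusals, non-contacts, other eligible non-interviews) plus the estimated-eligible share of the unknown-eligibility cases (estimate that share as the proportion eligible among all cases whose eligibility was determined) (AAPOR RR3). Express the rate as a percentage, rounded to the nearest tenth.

Num: 131
Known eligible: 131 + 12 + 86 + 64 + 10 = 303
e = 303 / (303 + 106) = 303 / 409 = 0.7408
e × U: 0.7408 × 21 = 15.56
Denominator: 303 + 15.56 = 318.56
RR3 = 131 / 318.56 = 0.4112

41.1%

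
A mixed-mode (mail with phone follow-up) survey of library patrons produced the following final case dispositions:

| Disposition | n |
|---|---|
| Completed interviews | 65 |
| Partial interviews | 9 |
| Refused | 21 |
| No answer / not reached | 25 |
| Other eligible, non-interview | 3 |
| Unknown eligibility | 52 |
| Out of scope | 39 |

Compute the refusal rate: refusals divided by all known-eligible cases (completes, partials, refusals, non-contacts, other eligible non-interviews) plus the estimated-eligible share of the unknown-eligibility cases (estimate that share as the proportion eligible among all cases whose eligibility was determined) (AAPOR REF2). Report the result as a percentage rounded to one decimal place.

Top → 21
Eligible (known) → 65 + 9 + 21 + 25 + 3 = 123
e = 123 / (123 + 39) = 123 / 162 = 0.7593
Estimated eligible among unknowns → 0.7593 × 52 = 39.48
Denominator → 123 + 39.48 = 162.48
REF2 = 21 / 162.48 = 0.1292

12.9%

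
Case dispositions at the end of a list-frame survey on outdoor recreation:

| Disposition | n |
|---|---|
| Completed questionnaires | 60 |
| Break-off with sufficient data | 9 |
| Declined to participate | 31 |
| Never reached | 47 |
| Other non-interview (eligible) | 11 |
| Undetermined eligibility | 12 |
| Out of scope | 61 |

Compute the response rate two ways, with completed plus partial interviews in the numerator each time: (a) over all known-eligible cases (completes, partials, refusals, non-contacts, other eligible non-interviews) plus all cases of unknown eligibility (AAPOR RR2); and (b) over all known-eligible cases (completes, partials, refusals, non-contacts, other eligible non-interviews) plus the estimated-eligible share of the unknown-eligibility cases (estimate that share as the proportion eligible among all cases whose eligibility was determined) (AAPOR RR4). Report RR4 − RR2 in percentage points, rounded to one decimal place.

Numerator: 60 + 9 = 69
Denom: 60 + 9 + 31 + 47 + 11 + 12 = 170
RR2 = 69 / 170 = 0.4059
Determined eligible: 60 + 9 + 31 + 47 + 11 = 158
e = 158 / (158 + 61) = 158 / 219 = 0.7215
e × U: 0.7215 × 12 = 8.66
Denom: 158 + 8.66 = 166.66
RR4 = 69 / 166.66 = 0.4140
Difference = 41.40 − 40.59 = 0.81 percentage points

0.8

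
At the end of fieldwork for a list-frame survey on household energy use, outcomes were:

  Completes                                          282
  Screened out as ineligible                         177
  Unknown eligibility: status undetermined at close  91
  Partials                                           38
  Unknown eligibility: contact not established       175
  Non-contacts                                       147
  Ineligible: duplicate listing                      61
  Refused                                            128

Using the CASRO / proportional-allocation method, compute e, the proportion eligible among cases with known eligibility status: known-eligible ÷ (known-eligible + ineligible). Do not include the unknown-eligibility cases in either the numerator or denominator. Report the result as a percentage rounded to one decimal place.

71.4%

Unknown if eligible = 175 + 91 = 266
Out of scope = 177 + 61 = 238
Determined eligible → 282 + 38 + 128 + 147 = 595
e = 595 / (595 + 238) = 595 / 833 = 0.7143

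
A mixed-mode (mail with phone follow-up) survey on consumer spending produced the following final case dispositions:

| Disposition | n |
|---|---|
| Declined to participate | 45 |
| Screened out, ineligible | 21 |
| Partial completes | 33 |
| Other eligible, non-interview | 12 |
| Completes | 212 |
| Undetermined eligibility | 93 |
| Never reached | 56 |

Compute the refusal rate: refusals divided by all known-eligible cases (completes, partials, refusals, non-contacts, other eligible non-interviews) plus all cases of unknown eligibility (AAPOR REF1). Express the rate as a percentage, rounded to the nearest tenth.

Num → 45
Denom → 212 + 33 + 45 + 56 + 12 + 93 = 451
REF1 = 45 / 451 = 0.0998

10.0%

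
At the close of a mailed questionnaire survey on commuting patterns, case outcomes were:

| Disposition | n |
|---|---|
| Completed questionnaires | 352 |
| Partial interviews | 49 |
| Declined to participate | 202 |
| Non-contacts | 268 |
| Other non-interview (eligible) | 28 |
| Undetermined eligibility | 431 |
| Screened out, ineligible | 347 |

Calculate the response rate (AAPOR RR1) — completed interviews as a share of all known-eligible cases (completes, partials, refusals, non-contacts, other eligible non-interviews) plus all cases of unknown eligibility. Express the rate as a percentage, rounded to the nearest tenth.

Num → 352
Base → 352 + 49 + 202 + 268 + 28 + 431 = 1330
RR1 = 352 / 1330 = 0.2647

26.5%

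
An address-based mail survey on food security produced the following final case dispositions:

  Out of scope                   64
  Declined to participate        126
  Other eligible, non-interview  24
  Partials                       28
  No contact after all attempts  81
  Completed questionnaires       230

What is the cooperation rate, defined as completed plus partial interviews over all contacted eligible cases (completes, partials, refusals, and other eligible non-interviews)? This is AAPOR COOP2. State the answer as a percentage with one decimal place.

63.2%

Top = 230 + 28 = 258
Denominator = 230 + 28 + 126 + 24 = 408
COOP2 = 258 / 408 = 0.6324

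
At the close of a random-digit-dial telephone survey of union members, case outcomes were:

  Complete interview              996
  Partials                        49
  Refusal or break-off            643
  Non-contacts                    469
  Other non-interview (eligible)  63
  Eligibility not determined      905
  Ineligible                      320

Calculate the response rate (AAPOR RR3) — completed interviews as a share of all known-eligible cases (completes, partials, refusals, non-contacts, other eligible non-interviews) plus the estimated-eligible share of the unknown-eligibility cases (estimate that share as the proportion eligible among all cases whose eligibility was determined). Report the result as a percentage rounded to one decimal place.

Top → 996
Known eligible → 996 + 49 + 643 + 469 + 63 = 2220
e = 2220 / (2220 + 320) = 2220 / 2540 = 0.8740
Estimated eligible among unknowns → 0.8740 × 905 = 790.97
Base → 2220 + 790.97 = 3010.97
RR3 = 996 / 3010.97 = 0.3308

33.1%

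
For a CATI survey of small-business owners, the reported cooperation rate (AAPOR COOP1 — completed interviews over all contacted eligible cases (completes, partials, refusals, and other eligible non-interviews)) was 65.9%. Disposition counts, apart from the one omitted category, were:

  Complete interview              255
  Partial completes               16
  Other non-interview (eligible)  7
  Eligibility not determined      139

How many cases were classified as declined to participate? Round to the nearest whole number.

COOP1 = 255 / D = 0.659
D = 255 / 0.659 = 386.9
Rest of base = 278
declined to participate = 386.9 − 278 ≈ 109

109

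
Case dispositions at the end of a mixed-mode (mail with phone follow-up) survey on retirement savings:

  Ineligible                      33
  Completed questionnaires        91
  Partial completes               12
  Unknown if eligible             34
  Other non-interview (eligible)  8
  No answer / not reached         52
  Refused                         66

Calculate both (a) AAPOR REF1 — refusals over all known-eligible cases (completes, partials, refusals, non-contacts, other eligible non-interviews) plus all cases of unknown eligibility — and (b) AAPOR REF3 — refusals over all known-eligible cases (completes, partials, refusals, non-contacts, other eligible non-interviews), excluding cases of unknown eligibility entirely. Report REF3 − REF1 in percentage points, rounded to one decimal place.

Numerator: 66
Base: 91 + 12 + 66 + 52 + 8 + 34 = 263
REF1 = 66 / 263 = 0.2510
Base: 91 + 12 + 66 + 52 + 8 = 229
REF3 = 66 / 229 = 0.2882
Difference = 28.82 − 25.10 = 3.72 percentage points

3.7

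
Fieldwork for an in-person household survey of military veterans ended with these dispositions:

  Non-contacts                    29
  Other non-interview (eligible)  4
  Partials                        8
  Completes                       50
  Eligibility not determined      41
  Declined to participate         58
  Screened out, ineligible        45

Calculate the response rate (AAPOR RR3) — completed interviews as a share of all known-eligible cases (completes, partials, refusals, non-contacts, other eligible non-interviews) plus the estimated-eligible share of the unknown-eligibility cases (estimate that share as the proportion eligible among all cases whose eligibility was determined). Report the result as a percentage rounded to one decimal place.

27.7%

Numerator → 50
Determined eligible → 50 + 8 + 58 + 29 + 4 = 149
e = 149 / (149 + 45) = 149 / 194 = 0.7680
Estimated eligible among unknowns → 0.7680 × 41 = 31.49
Denominator → 149 + 31.49 = 180.49
RR3 = 50 / 180.49 = 0.2770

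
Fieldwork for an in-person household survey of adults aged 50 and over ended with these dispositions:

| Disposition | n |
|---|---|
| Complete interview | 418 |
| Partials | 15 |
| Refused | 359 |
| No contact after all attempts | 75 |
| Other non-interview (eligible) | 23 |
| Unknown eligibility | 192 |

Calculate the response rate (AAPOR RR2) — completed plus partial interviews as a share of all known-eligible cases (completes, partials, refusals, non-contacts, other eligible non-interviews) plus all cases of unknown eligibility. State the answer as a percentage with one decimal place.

Top: 418 + 15 = 433
Denom: 418 + 15 + 359 + 75 + 23 + 192 = 1082
RR2 = 433 / 1082 = 0.4002

40.0%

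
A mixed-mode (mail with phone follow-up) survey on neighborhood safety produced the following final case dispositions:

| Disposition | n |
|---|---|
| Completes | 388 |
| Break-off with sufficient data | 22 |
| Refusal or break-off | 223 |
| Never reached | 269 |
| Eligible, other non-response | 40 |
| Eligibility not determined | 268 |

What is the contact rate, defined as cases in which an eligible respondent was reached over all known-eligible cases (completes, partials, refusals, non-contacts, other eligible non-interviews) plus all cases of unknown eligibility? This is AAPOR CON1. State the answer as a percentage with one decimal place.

Numerator: 388 + 22 + 223 + 40 = 673
Denominator: 388 + 22 + 223 + 269 + 40 + 268 = 1210
CON1 = 673 / 1210 = 0.5562

55.6%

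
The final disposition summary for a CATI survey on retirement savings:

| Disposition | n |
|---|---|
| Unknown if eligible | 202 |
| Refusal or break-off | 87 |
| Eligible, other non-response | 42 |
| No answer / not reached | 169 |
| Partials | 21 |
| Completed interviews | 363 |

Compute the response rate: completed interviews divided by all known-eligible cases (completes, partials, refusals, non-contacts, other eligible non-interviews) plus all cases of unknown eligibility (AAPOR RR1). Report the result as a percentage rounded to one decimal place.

41.1%

Num → 363
Base → 363 + 21 + 87 + 169 + 42 + 202 = 884
RR1 = 363 / 884 = 0.4106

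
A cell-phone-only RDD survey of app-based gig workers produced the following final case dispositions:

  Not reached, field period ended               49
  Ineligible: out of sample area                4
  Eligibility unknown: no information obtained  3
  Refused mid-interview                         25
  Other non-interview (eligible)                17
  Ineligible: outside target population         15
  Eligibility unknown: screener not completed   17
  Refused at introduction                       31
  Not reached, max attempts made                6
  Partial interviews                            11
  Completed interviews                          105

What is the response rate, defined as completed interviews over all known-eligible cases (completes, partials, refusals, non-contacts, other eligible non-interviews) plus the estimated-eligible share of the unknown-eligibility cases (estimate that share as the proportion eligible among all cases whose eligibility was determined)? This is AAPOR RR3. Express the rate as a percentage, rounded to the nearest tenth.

Refused = 31 + 25 = 56
Never reached = 49 + 6 = 55
Unknown eligibility = 17 + 3 = 20
Out of scope = 15 + 4 = 19
Top = 105
Known eligible = 105 + 11 + 56 + 55 + 17 = 244
e = 244 / (244 + 19) = 244 / 263 = 0.9278
e × U = 0.9278 × 20 = 18.56
Base = 244 + 18.56 = 262.56
RR3 = 105 / 262.56 = 0.3999

40.0%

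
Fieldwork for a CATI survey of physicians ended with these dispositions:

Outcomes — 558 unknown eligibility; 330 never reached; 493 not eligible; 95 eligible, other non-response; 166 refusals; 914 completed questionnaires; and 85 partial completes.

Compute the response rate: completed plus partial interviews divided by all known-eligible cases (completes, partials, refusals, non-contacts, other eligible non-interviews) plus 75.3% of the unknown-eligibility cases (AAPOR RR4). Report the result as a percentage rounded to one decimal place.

49.7%

Num: 914 + 85 = 999
Eligible (known): 914 + 85 + 166 + 330 + 95 = 1590
Eligible share of unknowns: 0.7530 × 558 = 420.17
Base: 1590 + 420.17 = 2010.17
RR4 = 999 / 2010.17 = 0.4970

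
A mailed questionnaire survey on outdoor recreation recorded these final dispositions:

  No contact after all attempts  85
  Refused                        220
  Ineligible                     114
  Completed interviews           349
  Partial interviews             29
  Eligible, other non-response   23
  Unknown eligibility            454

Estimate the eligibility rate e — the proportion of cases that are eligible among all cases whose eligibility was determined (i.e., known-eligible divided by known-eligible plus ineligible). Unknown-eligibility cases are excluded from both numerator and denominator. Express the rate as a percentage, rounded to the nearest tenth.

86.1%

Known eligible = 349 + 29 + 220 + 85 + 23 = 706
e = 706 / (706 + 114) = 706 / 820 = 0.8610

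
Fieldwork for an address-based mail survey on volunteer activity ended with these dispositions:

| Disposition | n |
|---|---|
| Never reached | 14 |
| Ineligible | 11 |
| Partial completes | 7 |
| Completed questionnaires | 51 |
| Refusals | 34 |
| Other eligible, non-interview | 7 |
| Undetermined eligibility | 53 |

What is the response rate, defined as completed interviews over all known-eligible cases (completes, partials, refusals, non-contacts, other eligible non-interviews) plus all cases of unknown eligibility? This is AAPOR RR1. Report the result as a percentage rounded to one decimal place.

30.7%

Top → 51
Base → 51 + 7 + 34 + 14 + 7 + 53 = 166
RR1 = 51 / 166 = 0.3072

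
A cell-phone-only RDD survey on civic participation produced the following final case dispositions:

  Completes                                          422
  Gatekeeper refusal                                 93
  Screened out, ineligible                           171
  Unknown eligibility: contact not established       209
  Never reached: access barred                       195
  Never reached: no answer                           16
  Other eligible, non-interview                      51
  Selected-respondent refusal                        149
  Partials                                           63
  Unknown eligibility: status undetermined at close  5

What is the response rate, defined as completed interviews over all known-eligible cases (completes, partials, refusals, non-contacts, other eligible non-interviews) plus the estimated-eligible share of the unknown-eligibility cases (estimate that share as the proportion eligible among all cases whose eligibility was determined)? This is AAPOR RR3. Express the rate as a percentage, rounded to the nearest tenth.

Refusal or break-off = 93 + 149 = 242
Non-contacts = 16 + 195 = 211
Eligibility not determined = 209 + 5 = 214
Num: 422
Determined eligible: 422 + 63 + 242 + 211 + 51 = 989
e = 989 / (989 + 171) = 989 / 1160 = 0.8526
Estimated eligible among unknowns: 0.8526 × 214 = 182.46
Denominator: 989 + 182.46 = 1171.46
RR3 = 422 / 1171.46 = 0.3602

36.0%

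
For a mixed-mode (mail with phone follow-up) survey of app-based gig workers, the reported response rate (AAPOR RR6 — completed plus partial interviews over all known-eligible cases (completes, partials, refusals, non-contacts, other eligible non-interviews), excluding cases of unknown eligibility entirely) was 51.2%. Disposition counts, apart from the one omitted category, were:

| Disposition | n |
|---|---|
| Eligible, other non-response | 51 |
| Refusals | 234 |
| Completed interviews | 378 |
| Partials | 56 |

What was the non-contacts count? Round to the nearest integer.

Numerator: 378 + 56 = 434
RR6 = 434 / D = 0.512
D = 434 / 0.512 = 847.7
Remaining denominator categories sum to 719
non-contacts = 847.7 − 719 ≈ 129

129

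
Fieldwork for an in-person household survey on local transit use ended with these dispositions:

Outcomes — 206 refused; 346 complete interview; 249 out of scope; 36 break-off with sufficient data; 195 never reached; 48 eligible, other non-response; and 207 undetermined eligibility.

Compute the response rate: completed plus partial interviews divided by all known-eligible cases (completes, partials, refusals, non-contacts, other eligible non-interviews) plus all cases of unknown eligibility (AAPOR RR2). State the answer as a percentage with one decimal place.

Top: 346 + 36 = 382
Denom: 346 + 36 + 206 + 195 + 48 + 207 = 1038
RR2 = 382 / 1038 = 0.3680

36.8%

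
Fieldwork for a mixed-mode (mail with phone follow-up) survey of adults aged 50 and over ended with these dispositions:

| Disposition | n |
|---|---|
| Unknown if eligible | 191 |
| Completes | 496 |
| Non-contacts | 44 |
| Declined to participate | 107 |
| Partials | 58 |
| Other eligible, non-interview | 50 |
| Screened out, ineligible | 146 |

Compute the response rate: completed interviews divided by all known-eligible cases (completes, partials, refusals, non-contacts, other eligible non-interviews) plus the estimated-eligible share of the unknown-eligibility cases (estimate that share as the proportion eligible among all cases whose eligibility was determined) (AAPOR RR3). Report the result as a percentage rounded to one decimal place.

Num = 496
Known eligible = 496 + 58 + 107 + 44 + 50 = 755
e = 755 / (755 + 146) = 755 / 901 = 0.8380
Estimated eligible among unknowns = 0.8380 × 191 = 160.06
Base = 755 + 160.06 = 915.06
RR3 = 496 / 915.06 = 0.5420

54.2%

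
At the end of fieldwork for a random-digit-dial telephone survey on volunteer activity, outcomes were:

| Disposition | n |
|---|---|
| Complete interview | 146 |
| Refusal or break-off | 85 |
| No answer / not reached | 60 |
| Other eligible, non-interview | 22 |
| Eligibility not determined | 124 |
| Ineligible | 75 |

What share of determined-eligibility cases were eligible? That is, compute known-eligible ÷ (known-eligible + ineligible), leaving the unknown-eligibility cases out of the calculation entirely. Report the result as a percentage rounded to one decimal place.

Eligible (known) = 146 + 85 + 60 + 22 = 313
e = 313 / (313 + 75) = 313 / 388 = 0.8067

80.7%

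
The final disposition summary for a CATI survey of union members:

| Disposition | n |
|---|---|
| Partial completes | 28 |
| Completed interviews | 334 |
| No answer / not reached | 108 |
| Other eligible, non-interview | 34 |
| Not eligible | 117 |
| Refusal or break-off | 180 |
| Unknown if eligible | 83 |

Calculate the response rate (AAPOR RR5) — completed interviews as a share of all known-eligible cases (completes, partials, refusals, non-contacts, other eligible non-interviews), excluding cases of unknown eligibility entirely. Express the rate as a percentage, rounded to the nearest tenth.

48.8%

Numerator: 334
Base: 334 + 28 + 180 + 108 + 34 = 684
RR5 = 334 / 684 = 0.4883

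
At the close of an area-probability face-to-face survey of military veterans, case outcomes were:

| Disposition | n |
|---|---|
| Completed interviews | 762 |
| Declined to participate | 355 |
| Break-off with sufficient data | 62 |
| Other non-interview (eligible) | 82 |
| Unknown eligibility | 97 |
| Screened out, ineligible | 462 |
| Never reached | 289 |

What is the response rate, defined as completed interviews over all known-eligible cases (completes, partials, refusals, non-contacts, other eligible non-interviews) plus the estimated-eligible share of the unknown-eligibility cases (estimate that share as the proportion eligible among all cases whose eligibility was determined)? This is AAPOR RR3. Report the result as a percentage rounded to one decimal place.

Num = 762
Eligible (known) = 762 + 62 + 355 + 289 + 82 = 1550
e = 1550 / (1550 + 462) = 1550 / 2012 = 0.7704
e × U = 0.7704 × 97 = 74.73
Denom = 1550 + 74.73 = 1624.73
RR3 = 762 / 1624.73 = 0.4690

46.9%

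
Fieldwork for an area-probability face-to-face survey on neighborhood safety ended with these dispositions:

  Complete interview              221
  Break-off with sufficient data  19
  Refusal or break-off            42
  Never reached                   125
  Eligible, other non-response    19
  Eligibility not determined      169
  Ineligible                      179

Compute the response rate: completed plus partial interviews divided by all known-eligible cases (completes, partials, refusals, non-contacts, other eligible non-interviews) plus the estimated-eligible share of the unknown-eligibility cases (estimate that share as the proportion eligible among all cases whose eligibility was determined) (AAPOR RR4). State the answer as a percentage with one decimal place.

44.0%

Numerator = 221 + 19 = 240
Determined eligible = 221 + 19 + 42 + 125 + 19 = 426
e = 426 / (426 + 179) = 426 / 605 = 0.7041
e × U = 0.7041 × 169 = 118.99
Base = 426 + 118.99 = 544.99
RR4 = 240 / 544.99 = 0.4404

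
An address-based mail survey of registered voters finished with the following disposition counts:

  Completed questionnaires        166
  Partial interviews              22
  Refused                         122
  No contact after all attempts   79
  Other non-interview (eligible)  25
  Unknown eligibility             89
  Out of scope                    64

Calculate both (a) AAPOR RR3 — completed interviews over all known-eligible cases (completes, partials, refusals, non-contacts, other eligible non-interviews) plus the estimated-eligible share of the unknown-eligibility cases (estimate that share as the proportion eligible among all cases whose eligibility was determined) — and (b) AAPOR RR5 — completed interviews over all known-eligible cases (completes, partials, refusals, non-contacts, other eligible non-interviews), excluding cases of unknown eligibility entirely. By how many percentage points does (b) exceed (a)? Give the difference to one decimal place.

6.3

Num = 166
Known eligible = 166 + 22 + 122 + 79 + 25 = 414
e = 414 / (414 + 64) = 414 / 478 = 0.8661
Estimated eligible among unknowns = 0.8661 × 89 = 77.08
Denom = 414 + 77.08 = 491.08
RR3 = 166 / 491.08 = 0.3380
Denom = 166 + 22 + 122 + 79 + 25 = 414
RR5 = 166 / 414 = 0.4010
Difference = 40.10 − 33.80 = 6.30 percentage points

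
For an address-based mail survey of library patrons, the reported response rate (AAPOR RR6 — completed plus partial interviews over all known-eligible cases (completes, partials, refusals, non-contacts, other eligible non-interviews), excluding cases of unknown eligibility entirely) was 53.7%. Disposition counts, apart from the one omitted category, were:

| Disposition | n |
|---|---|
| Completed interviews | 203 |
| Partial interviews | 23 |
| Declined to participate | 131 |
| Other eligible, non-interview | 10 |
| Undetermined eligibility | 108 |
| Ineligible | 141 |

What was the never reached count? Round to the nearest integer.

54

Numerator: 203 + 23 = 226
RR6 = 226 / D = 0.537
D = 226 / 0.537 = 420.9
Rest of base = 367
never reached = 420.9 − 367 ≈ 54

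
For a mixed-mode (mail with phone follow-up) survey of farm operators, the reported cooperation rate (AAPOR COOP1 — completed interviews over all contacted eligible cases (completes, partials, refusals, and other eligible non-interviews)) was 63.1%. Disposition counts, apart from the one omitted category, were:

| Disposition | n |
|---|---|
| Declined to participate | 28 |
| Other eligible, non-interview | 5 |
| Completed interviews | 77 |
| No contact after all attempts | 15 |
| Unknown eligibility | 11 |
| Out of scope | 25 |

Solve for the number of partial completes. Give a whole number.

COOP1 = 77 / D = 0.631
D = 77 / 0.631 = 122.0
Rest of base = 110
partial completes = 122.0 − 110 ≈ 12

12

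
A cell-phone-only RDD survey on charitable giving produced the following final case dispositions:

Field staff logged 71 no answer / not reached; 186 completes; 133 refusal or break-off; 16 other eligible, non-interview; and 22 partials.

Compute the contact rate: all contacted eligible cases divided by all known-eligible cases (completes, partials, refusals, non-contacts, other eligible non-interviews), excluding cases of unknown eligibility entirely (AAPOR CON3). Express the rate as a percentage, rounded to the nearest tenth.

Numerator = 186 + 22 + 133 + 16 = 357
Denominator = 186 + 22 + 133 + 71 + 16 = 428
CON3 = 357 / 428 = 0.8341

83.4%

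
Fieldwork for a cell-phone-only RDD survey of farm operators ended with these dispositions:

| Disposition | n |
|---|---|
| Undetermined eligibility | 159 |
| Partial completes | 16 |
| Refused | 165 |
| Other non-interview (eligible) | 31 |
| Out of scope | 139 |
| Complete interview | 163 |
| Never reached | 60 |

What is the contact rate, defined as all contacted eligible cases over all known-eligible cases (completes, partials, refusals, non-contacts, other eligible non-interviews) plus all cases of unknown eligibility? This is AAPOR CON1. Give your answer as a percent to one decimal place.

Top: 163 + 16 + 165 + 31 = 375
Denom: 163 + 16 + 165 + 60 + 31 + 159 = 594
CON1 = 375 / 594 = 0.6313

63.1%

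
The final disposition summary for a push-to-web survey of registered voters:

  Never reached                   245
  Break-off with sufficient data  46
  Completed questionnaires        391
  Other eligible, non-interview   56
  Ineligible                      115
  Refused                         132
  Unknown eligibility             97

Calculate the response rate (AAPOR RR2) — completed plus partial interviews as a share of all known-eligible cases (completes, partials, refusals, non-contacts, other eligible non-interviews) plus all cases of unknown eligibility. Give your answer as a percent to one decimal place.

Numerator: 391 + 46 = 437
Denominator: 391 + 46 + 132 + 245 + 56 + 97 = 967
RR2 = 437 / 967 = 0.4519

45.2%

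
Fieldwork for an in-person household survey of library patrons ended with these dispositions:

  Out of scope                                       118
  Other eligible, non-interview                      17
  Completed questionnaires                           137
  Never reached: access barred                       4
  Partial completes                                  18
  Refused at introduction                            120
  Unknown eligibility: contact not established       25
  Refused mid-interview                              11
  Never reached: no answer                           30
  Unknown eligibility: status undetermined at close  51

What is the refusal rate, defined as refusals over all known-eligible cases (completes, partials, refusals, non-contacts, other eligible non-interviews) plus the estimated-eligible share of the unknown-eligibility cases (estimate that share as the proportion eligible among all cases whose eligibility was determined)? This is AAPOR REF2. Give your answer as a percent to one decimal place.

33.3%

Refusal or break-off = 120 + 11 = 131
Non-contacts = 30 + 4 = 34
Unknown eligibility = 25 + 51 = 76
Top → 131
Eligible (known) → 137 + 18 + 131 + 34 + 17 = 337
e = 337 / (337 + 118) = 337 / 455 = 0.7407
Eligible share of unknowns → 0.7407 × 76 = 56.29
Denom → 337 + 56.29 = 393.29
REF2 = 131 / 393.29 = 0.3331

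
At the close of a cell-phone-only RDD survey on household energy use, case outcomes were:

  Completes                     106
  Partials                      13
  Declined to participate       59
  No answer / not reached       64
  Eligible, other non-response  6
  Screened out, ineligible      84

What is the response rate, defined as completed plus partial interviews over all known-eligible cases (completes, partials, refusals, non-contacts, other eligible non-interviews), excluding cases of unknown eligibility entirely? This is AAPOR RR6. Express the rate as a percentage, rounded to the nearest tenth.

48.0%

Top = 106 + 13 = 119
Denominator = 106 + 13 + 59 + 64 + 6 = 248
RR6 = 119 / 248 = 0.4798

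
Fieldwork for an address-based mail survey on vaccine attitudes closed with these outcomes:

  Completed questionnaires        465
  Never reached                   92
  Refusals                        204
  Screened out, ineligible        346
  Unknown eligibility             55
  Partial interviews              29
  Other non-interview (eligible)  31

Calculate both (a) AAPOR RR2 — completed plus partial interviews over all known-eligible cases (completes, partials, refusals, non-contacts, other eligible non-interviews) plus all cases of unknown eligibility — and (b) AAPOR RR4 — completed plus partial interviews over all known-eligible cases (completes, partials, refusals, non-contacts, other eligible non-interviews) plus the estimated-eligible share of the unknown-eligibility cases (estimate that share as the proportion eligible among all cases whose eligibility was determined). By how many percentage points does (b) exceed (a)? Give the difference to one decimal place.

1.1

Top → 465 + 29 = 494
Base → 465 + 29 + 204 + 92 + 31 + 55 = 876
RR2 = 494 / 876 = 0.5639
Determined eligible → 465 + 29 + 204 + 92 + 31 = 821
e = 821 / (821 + 346) = 821 / 1167 = 0.7035
e × U → 0.7035 × 55 = 38.69
Base → 821 + 38.69 = 859.69
RR4 = 494 / 859.69 = 0.5746
Difference = 57.46 − 56.39 = 1.07 percentage points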